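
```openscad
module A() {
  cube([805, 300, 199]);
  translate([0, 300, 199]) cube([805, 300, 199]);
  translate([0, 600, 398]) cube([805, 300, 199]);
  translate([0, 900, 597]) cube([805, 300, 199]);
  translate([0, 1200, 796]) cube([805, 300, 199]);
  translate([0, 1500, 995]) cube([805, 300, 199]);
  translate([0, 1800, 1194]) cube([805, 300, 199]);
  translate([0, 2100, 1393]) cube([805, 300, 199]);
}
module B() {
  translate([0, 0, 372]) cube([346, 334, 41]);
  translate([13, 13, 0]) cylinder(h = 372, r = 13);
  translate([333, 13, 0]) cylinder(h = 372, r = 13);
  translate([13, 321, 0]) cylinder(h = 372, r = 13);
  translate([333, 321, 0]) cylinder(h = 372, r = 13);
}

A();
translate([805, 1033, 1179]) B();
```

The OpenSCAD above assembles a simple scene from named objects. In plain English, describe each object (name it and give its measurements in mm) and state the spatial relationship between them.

A is a straight staircase of 8 solid steps. Each step is 805 mm wide (x), 300 mm deep (y, the going) and 199 mm tall (the rise). The first step rests on the floor; each subsequent step sits one going further in +y and one rise higher in +z, directly behind and above the previous step with no overlap.

B is a four-legged stool. The seat is 346×334 mm, 41 mm thick, top at z = 413 mm. It stands on four round legs, each 26 mm in diameter, from z = 0 to the seat underside, each leg's axis is inset half a diameter from the nearest pair of seat edges (so the leg's bounding box is flush with the corner).

The stool is beside the staircase with their tops flush at z = 1592.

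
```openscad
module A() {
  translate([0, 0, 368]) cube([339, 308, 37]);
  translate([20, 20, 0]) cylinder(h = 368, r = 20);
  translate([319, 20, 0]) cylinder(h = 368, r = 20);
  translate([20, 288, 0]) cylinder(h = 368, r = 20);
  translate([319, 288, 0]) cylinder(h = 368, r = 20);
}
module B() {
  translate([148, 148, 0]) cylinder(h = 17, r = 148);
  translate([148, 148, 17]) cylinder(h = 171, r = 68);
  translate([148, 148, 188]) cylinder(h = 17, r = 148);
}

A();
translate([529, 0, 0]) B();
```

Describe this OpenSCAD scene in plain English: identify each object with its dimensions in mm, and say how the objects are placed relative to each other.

A is a four-legged stool. The seat is 339×308 mm, 37 mm thick, top at z = 405 mm. It stands on four round legs, each 40 mm in diameter, from z = 0 to the seat underside, each leg's axis is inset half a diameter from the nearest pair of seat edges (so the leg's bounding box is flush with the corner).

B is a spool: two coaxial disc flanges of radius 148 mm and thickness 17 mm, joined by a core cylinder of radius 68 mm and height 171 mm. The lower flange rests on z = 0 and the three cylinders share a vertical axis.

The spool is on the floor beside the stool on its +x side.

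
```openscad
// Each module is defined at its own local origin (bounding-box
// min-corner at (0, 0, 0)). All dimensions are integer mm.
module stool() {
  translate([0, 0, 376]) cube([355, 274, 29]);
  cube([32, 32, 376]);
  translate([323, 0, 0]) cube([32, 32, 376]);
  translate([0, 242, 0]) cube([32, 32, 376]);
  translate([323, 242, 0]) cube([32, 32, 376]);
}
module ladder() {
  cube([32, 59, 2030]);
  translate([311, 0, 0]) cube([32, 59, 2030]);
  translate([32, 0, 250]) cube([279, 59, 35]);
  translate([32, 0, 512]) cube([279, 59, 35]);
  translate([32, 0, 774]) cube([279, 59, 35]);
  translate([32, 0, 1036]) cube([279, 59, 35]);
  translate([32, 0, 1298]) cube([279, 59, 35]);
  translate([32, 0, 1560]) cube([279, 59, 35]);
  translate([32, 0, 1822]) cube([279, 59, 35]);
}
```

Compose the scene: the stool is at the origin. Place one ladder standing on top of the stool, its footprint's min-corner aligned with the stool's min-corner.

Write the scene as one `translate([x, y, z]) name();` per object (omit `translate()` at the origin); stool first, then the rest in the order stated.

stool();
translate([0, 0, 405]) ladder();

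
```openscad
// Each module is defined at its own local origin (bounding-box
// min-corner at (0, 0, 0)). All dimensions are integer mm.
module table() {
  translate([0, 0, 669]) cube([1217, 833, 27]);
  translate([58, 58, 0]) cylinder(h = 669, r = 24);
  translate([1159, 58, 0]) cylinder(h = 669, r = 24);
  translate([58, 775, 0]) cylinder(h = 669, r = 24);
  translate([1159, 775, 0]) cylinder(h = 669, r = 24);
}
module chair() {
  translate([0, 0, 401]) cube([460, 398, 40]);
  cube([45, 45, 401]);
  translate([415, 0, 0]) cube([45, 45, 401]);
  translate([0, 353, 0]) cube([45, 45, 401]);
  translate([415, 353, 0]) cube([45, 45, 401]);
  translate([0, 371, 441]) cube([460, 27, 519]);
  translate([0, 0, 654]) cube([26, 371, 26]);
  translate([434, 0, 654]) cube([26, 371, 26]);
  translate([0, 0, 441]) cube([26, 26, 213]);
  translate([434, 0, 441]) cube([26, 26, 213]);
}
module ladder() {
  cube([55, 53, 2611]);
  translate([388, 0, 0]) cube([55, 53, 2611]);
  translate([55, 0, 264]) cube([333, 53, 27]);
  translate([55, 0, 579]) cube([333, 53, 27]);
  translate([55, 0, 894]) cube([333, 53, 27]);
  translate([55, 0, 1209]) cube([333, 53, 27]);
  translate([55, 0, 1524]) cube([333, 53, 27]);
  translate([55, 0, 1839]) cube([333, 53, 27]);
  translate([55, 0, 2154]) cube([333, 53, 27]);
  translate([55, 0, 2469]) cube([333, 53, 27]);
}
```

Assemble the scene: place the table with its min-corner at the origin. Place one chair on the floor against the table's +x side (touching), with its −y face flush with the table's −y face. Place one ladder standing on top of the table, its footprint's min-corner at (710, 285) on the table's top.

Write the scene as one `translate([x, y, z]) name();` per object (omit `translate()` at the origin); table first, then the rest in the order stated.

table();
translate([1217, 0, 0]) chair();
translate([710, 285, 696]) ladder();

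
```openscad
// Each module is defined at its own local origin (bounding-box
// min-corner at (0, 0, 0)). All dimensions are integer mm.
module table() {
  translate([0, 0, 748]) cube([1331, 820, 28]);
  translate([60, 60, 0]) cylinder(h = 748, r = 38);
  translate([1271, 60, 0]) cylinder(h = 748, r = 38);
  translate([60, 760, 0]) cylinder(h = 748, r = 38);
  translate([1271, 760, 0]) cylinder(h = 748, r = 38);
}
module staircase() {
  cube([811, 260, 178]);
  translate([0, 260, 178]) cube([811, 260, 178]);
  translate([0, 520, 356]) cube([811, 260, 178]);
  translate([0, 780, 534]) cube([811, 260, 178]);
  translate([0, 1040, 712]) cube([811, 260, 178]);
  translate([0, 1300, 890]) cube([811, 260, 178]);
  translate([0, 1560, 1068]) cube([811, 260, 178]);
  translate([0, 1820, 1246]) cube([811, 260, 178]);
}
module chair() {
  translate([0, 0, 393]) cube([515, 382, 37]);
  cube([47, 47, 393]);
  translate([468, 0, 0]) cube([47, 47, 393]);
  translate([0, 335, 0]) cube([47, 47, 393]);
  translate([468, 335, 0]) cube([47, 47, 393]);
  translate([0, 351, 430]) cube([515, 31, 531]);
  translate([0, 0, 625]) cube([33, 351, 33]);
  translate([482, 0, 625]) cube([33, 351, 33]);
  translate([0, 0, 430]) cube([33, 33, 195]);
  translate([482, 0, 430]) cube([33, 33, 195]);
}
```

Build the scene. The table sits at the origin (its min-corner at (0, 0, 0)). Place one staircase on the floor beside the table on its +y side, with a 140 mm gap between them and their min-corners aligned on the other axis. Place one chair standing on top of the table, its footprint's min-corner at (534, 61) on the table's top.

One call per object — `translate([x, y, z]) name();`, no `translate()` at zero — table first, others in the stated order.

table();
translate([0, 960, 0]) staircase();
translate([534, 61, 776]) chair();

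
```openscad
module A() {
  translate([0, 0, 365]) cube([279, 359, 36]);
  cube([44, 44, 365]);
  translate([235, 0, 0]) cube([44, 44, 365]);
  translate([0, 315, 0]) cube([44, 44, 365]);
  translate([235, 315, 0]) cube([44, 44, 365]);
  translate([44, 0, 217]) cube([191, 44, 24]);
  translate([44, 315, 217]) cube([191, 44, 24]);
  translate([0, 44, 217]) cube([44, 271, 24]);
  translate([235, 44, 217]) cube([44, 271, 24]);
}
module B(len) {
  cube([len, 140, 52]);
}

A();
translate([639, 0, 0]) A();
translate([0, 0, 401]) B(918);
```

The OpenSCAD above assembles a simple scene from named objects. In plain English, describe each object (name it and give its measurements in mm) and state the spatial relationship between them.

A is a simple wooden stool: a rectangular seat 279 mm (x) by 359 mm (y), 36 mm thick, top face at z = 401 mm, on four square legs, each 44×44 mm in cross-section. The legs rest on z = 0, each flush with a corner of the seat. Four stretchers, 44 mm wide and 24 mm tall, connect adjacent legs with their undersides at z = 217 mm, each running between the inner faces of the legs it joins and aligned with the legs' outer faces on the other axis.

B is a rectangular beam 918 mm long (x), 140 mm deep (y), 52 mm thick (z).

The beam spans the tops of two stools placed 360 mm apart, resting at z = 401 mm.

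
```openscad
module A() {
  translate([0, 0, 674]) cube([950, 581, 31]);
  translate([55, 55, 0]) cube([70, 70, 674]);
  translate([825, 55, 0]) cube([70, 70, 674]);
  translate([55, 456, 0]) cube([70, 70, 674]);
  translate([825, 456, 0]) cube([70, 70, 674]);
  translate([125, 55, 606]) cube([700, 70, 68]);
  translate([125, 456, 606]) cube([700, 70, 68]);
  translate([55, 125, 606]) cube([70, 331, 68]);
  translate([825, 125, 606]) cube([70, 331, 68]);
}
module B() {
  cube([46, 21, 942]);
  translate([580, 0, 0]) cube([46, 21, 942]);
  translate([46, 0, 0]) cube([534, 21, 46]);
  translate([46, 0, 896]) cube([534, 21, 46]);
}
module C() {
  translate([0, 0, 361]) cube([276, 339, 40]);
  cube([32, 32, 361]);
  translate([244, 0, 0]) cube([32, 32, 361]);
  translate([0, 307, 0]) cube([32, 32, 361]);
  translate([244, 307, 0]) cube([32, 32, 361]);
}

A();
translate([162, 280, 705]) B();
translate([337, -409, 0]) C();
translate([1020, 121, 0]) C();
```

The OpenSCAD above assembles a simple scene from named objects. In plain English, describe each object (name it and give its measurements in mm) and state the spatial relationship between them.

A is a rectangular dining table. The top is 950×581×31 mm with its upper surface at z = 705 mm. It stands on four 70×70 mm square legs, each inset 55 mm from the nearest pair of top edges, running from the floor to the underside of the top. Four apron rails, 70 mm thick and 68 mm tall, run between adjacent legs with their top edges flush with the underside of the top and their outer faces flush with the legs' outer faces.

B is a rectangular picture frame lying in the x–z plane (depth along y). The opening is 534 mm wide (x) by 850 mm tall (z), surrounded by a border 46 mm wide on all four sides. The frame is 21 mm deep and is made of two full-height vertical stiles with two horizontal rails fitted between them.

C is a simple wooden stool: a rectangular seat 276 mm (x) by 339 mm (y), 40 mm thick, top face at z = 401 mm, on four square legs, each 32×32 mm in cross-section. The legs rest on z = 0, each flush with a corner of the seat.

The picture frame is on top of the table, centred. Two stools sit around the table at the −y, +x sides.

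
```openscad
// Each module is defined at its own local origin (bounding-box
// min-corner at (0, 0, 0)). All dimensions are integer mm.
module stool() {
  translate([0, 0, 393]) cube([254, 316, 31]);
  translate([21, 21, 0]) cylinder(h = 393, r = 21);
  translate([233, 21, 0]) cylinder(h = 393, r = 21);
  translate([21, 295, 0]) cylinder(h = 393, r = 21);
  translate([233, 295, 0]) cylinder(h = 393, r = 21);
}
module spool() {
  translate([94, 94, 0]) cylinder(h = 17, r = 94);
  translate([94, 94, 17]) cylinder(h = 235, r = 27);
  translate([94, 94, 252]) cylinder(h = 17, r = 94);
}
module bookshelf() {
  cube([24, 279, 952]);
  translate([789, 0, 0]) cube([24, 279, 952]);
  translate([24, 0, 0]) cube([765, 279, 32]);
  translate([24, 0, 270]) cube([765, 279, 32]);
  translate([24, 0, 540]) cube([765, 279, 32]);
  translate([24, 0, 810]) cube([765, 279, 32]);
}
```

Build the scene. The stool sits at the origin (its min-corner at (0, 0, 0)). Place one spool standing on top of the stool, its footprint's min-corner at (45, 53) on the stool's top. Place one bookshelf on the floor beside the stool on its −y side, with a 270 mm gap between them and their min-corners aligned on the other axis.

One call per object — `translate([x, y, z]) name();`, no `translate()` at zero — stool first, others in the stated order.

stool();
translate([45, 53, 424]) spool();
translate([0, -549, 0]) bookshelf();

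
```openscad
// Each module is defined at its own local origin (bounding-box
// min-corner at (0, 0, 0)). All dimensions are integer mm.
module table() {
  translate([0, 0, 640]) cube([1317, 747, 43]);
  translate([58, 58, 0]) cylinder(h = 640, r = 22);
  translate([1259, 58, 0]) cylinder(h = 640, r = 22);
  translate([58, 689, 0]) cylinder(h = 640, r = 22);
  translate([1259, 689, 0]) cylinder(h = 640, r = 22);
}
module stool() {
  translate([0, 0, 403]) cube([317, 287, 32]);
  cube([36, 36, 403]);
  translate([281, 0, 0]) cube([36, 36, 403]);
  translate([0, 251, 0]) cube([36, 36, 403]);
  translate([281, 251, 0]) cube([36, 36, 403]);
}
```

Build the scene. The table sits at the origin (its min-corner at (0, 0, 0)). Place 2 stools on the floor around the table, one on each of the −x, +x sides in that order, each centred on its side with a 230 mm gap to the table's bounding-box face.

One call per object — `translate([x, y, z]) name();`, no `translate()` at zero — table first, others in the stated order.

table();
translate([-547, 230, 0]) stool();
translate([1547, 230, 0]) stool();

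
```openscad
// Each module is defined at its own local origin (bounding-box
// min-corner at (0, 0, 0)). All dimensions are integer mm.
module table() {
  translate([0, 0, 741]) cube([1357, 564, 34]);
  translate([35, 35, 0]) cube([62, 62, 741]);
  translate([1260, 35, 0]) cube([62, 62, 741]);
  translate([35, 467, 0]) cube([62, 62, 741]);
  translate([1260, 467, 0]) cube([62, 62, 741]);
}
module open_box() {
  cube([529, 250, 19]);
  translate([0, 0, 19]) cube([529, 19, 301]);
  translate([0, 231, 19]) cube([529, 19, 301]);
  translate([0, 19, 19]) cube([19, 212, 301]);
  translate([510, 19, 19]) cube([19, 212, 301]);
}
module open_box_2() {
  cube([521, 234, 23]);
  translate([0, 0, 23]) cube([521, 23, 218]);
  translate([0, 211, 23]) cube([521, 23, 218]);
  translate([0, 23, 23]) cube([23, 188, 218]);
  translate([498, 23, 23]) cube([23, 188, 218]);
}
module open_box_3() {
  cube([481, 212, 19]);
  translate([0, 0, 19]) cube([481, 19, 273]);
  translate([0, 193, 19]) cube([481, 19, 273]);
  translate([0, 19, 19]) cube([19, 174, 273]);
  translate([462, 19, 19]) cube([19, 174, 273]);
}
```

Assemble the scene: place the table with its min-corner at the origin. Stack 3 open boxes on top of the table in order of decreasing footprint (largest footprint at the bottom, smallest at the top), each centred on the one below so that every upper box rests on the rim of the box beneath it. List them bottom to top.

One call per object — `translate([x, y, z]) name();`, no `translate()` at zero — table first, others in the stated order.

table();
translate([414, 157, 775]) open_box();
translate([418, 165, 1095]) open_box_2();
translate([438, 176, 1336]) open_box_3();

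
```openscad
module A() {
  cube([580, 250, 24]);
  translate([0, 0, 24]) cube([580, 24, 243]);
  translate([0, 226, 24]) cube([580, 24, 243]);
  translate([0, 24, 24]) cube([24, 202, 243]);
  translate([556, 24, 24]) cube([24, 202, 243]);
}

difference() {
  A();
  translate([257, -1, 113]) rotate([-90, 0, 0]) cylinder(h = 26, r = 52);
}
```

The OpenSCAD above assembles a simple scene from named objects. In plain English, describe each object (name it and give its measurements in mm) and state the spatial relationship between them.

A is an open-topped rectangular box: outside dimensions 580×250×267 mm, with a uniform wall and base thickness of 24 mm. The base is a full 580×250 slab on the floor; four walls sit on top of the base. The front and back walls (the −y and +y sides) span the full width; the two side walls fit between them.

The open box has a circular hole of radius 52 mm through its front wall, centred at (x = 257, z = 113).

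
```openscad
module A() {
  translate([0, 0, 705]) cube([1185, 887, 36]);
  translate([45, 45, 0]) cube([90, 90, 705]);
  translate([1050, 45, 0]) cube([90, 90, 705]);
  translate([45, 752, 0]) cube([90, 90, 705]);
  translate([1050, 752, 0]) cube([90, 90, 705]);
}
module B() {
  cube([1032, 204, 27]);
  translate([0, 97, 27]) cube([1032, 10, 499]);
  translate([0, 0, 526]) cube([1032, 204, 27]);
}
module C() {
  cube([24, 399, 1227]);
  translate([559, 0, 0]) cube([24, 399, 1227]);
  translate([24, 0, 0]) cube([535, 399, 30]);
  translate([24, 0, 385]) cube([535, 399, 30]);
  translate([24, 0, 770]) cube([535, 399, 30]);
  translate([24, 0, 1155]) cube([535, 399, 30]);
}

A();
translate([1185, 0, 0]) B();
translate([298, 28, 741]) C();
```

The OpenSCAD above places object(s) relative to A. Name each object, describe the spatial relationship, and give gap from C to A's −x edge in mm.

The bookshelf's min-x is at 298; the table's min-x is 0; gap = 298 mm.

A is a table. B is an I-beam. C is a bookshelf. The I-beam is against the table's +x side, with their −y faces flush. The bookshelf is on top of the table. The gap from the bookshelf to the table's −x edge is 298 mm.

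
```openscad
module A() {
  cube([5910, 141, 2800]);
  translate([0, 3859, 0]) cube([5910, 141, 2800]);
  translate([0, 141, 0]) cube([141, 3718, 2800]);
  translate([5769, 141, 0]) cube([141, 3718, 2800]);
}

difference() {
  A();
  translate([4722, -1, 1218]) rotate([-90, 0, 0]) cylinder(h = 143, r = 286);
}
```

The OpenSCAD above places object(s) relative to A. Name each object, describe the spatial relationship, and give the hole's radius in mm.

A is a house frame. The house frame has a circular hole through its front wall. The hole's radius is 286 mm.

The subtracted cylinder has r = 286 mm.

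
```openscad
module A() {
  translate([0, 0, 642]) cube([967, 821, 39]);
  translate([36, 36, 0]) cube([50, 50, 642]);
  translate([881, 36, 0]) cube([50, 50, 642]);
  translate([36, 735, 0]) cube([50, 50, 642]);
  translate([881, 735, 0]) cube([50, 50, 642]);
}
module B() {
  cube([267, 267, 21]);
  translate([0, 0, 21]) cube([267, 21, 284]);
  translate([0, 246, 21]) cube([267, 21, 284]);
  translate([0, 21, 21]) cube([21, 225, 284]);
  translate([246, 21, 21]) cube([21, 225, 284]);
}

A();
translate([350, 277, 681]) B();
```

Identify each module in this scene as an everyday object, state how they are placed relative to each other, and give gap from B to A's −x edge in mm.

The open box's min-x is at 350; the table's min-x is 0; gap = 350 mm.

A is a table. B is an open box. The open box is on top of the table, centred. The gap from the open box to the table's −x edge is 350 mm.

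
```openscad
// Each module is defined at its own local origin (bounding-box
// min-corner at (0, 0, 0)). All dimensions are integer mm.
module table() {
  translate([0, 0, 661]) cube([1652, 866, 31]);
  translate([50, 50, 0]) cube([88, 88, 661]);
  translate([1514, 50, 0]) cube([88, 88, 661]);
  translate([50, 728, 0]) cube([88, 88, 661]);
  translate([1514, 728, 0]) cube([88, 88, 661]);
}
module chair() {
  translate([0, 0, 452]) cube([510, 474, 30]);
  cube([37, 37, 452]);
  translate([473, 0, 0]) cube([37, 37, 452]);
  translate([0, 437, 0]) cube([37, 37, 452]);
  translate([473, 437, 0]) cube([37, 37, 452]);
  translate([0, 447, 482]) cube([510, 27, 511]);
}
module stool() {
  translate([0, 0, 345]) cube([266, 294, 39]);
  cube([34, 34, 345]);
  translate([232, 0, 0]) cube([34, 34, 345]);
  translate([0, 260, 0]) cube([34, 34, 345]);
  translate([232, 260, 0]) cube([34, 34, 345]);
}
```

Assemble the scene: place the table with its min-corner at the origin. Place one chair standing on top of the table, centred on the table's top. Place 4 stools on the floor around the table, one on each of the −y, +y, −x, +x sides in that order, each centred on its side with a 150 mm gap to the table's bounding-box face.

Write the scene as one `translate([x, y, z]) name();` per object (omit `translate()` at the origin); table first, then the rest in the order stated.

table();
translate([571, 196, 692]) chair();
translate([693, -444, 0]) stool();
translate([693, 1016, 0]) stool();
translate([-416, 286, 0]) stool();
translate([1802, 286, 0]) stool();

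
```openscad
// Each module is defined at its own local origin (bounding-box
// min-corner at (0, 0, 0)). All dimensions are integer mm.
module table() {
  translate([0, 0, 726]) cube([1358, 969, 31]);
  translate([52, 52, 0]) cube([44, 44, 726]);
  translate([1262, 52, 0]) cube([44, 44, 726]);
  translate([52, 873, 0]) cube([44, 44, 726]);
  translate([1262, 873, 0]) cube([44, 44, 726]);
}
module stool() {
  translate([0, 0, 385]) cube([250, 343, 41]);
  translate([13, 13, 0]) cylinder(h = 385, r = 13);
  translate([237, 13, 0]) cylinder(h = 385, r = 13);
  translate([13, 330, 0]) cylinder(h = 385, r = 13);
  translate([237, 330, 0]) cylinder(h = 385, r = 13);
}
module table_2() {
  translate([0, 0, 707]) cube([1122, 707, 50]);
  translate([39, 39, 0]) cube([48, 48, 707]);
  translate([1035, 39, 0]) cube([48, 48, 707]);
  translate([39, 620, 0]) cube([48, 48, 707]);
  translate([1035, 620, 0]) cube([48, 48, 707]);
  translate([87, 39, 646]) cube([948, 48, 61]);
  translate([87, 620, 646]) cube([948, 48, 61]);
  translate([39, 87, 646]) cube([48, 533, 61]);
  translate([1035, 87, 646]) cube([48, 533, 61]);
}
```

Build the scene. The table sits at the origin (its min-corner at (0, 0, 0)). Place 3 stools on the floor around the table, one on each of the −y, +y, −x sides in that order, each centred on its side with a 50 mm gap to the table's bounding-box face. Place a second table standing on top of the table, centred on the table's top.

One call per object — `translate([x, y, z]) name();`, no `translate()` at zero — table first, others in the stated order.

table();
translate([554, -393, 0]) stool();
translate([554, 1019, 0]) stool();
translate([-300, 313, 0]) stool();
translate([118, 131, 757]) table_2();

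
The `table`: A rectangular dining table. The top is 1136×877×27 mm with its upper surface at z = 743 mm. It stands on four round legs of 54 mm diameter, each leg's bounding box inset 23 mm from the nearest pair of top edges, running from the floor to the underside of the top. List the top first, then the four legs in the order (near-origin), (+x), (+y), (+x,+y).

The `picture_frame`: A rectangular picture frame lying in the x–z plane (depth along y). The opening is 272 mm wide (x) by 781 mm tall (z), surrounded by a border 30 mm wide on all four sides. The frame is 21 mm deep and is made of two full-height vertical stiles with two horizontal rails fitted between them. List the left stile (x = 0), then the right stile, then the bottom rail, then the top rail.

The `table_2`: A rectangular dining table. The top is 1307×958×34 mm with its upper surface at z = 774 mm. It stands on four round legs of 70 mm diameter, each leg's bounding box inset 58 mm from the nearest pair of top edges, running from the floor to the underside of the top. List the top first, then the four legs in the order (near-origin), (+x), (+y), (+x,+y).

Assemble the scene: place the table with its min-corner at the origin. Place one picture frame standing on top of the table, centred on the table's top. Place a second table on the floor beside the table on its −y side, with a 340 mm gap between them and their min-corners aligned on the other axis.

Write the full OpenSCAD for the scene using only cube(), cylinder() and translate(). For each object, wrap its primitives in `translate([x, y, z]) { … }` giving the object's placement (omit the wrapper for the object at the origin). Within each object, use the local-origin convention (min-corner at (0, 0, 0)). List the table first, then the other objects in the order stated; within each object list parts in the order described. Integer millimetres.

translate([0, 0, 716]) cube([1136, 877, 27]);
translate([50, 50, 0]) cylinder(h = 716, r = 27);
translate([1086, 50, 0]) cylinder(h = 716, r = 27);
translate([50, 827, 0]) cylinder(h = 716, r = 27);
translate([1086, 827, 0]) cylinder(h = 716, r = 27);
translate([402, 428, 743]) {
  cube([30, 21, 841]);
  translate([302, 0, 0]) cube([30, 21, 841]);
  translate([30, 0, 0]) cube([272, 21, 30]);
  translate([30, 0, 811]) cube([272, 21, 30]);
}
translate([0, -1298, 0]) {
  translate([0, 0, 740]) cube([1307, 958, 34]);
  translate([93, 93, 0]) cylinder(h = 740, r = 35);
  translate([1214, 93, 0]) cylinder(h = 740, r = 35);
  translate([93, 865, 0]) cylinder(h = 740, r = 35);
  translate([1214, 865, 0]) cylinder(h = 740, r = 35);
}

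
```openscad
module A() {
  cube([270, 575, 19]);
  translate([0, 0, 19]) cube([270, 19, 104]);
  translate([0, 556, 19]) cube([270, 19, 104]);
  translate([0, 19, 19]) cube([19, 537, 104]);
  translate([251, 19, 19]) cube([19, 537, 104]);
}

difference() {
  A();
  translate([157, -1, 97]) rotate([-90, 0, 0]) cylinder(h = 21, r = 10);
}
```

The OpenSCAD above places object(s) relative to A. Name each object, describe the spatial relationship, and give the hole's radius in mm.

A is an open box. The open box has a circular hole through its front wall. The hole's radius is 10 mm.

The subtracted cylinder has r = 10 mm.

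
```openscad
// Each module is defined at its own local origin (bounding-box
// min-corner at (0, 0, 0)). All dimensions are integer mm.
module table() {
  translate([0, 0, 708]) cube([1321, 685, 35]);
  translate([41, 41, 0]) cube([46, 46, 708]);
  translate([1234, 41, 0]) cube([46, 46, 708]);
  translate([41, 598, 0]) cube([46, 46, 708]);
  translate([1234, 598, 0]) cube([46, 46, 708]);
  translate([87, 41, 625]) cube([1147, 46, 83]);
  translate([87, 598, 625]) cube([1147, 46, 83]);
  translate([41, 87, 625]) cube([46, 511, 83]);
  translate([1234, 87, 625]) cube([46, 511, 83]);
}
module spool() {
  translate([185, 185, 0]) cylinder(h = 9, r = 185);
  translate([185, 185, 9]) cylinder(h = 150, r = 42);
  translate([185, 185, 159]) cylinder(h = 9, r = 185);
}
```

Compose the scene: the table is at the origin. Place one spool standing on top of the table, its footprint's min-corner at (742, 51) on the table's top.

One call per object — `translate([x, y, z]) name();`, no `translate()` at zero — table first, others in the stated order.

table();
translate([742, 51, 743]) spool();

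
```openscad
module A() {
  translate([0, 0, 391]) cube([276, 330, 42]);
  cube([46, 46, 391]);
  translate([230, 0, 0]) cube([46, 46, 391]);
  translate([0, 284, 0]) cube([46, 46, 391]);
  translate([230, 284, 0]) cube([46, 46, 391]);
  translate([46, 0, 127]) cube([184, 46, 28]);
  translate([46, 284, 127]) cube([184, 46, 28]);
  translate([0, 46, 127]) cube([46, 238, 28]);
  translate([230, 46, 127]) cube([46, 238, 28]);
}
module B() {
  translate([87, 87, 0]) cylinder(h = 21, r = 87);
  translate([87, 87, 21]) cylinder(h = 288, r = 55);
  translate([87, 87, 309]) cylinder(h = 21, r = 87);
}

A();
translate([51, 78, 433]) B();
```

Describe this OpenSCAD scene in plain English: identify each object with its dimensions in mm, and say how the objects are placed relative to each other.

A is a simple wooden stool: a rectangular seat 276 mm (x) by 330 mm (y), 42 mm thick, top face at z = 433 mm, on four square legs, each 46×46 mm in cross-section. The legs rest on z = 0, each flush with a corner of the seat. Four stretchers, 46 mm wide and 28 mm tall, connect adjacent legs with their undersides at z = 127 mm, each running between the inner faces of the legs it joins and aligned with the legs' outer faces on the other axis.

B is a spool: two coaxial disc flanges of radius 87 mm and thickness 21 mm, joined by a core cylinder of radius 55 mm and height 288 mm. The lower flange rests on z = 0 and the three cylinders share a vertical axis.

The spool is on top of the stool, centred.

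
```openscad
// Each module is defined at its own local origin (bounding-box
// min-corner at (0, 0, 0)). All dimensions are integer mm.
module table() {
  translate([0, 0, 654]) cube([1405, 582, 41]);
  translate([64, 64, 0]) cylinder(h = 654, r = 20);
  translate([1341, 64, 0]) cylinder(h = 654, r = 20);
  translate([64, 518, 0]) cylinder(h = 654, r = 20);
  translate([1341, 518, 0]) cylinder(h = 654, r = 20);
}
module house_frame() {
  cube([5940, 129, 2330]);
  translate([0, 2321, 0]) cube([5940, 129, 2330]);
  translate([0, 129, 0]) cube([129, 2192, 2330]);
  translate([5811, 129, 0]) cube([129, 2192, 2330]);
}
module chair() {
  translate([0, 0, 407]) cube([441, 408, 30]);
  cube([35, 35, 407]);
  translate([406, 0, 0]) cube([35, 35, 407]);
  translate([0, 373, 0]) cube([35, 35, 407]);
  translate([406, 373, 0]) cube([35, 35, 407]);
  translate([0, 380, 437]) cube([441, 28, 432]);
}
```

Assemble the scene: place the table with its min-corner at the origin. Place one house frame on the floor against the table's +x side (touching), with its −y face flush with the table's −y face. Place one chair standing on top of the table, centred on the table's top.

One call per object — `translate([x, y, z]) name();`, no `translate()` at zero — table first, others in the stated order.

table();
translate([1405, 0, 0]) house_frame();
translate([482, 87, 695]) chair();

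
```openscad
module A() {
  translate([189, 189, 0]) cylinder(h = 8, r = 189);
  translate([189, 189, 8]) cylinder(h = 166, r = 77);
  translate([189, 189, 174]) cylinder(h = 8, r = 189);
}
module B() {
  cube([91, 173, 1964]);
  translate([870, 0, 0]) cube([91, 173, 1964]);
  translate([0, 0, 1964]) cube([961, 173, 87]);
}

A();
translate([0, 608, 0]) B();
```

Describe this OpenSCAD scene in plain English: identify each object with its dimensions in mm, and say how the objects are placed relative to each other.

A is a spool: two coaxial disc flanges of radius 189 mm and thickness 8 mm, joined by a core cylinder of radius 77 mm and height 166 mm. The lower flange rests on z = 0 and the three cylinders share a vertical axis.

B is a door frame. The clear opening is 779 mm wide and 1964 mm high. Two 91 mm wide jambs, 173 mm deep, stand either side of the opening from the floor to the top of the opening. A 87 mm thick head sits across the top of both jambs, spanning the full outside width of the frame.

The door frame is on the floor beside the spool on its +y side.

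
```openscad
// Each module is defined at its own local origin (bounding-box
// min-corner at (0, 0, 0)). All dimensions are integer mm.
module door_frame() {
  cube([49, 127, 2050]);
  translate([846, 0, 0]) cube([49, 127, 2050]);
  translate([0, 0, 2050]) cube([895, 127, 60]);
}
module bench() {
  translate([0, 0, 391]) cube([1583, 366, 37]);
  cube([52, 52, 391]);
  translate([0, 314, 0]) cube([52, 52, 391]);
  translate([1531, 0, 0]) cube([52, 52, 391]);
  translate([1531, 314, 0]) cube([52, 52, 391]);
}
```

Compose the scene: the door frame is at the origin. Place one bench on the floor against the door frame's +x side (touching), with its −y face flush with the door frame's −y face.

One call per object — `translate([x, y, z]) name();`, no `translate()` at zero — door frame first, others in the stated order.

door_frame();
translate([895, 0, 0]) bench();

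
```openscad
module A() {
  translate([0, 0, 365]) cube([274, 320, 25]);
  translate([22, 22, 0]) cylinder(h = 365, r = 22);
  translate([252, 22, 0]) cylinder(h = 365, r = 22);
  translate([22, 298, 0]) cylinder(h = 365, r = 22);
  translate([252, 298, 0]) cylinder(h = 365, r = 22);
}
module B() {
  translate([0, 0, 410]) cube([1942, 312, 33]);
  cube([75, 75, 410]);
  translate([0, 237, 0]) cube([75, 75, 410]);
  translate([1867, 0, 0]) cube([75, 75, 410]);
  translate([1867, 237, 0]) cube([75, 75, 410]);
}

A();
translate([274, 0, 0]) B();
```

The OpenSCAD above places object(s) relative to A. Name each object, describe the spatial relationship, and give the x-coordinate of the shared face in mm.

The stool's +x face and the bench's −x face are both at x = 274 mm.

A is a stool. B is a bench. The bench is against the stool's +x side, with their −y faces flush. The x-coordinate of the shared face is 274 mm.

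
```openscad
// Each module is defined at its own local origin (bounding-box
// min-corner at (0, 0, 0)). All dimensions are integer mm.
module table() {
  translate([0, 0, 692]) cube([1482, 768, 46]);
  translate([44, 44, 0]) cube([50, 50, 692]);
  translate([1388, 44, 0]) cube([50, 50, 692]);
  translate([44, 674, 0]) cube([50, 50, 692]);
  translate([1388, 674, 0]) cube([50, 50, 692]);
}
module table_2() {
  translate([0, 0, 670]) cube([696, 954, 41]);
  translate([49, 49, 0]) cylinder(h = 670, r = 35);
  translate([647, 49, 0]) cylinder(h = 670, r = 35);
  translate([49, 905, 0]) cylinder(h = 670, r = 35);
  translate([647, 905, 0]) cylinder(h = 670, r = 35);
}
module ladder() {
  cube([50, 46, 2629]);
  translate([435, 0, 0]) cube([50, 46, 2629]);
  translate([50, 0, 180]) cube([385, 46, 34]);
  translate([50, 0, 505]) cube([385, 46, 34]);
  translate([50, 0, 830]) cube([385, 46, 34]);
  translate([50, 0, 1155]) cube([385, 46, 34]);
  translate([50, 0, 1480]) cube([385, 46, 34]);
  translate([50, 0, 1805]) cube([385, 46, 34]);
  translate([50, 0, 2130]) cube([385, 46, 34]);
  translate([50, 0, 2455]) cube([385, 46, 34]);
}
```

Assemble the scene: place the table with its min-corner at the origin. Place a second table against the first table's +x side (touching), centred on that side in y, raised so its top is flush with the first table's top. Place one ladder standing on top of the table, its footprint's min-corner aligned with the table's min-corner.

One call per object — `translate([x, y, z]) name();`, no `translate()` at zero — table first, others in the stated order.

table();
translate([1482, -93, 27]) table_2();
translate([0, 0, 738]) ladder();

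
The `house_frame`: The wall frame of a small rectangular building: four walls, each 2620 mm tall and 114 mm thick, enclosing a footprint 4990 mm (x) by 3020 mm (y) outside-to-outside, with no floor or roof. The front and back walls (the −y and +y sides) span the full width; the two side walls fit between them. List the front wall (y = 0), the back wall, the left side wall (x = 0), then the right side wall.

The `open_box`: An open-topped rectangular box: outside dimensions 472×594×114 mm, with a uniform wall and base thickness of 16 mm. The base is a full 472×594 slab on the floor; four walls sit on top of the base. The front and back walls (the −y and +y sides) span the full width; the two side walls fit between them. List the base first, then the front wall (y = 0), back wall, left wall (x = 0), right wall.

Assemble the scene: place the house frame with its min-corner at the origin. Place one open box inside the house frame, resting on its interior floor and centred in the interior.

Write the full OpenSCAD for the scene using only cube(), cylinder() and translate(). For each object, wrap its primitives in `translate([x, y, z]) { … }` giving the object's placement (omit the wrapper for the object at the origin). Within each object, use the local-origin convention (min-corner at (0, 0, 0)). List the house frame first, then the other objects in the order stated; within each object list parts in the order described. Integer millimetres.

cube([4990, 114, 2620]);
translate([0, 2906, 0]) cube([4990, 114, 2620]);
translate([0, 114, 0]) cube([114, 2792, 2620]);
translate([4876, 114, 0]) cube([114, 2792, 2620]);
translate([2259, 1213, 0]) {
  cube([472, 594, 16]);
  translate([0, 0, 16]) cube([472, 16, 98]);
  translate([0, 578, 16]) cube([472, 16, 98]);
  translate([0, 16, 16]) cube([16, 562, 98]);
  translate([456, 16, 16]) cube([16, 562, 98]);
}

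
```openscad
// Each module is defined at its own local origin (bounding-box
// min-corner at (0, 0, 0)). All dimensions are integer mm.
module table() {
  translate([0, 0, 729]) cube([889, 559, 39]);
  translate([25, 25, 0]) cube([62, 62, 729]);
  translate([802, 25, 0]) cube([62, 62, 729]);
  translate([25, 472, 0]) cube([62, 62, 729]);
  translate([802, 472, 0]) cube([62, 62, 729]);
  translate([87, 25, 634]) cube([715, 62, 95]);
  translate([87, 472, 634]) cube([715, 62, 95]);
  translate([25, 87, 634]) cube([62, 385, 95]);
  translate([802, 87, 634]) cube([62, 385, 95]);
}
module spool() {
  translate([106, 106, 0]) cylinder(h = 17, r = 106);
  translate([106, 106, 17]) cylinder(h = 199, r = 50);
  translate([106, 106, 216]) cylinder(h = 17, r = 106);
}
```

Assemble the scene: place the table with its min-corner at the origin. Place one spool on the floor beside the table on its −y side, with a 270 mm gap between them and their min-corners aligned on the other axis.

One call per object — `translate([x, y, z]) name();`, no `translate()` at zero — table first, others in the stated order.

table();
translate([0, -482, 0]) spool();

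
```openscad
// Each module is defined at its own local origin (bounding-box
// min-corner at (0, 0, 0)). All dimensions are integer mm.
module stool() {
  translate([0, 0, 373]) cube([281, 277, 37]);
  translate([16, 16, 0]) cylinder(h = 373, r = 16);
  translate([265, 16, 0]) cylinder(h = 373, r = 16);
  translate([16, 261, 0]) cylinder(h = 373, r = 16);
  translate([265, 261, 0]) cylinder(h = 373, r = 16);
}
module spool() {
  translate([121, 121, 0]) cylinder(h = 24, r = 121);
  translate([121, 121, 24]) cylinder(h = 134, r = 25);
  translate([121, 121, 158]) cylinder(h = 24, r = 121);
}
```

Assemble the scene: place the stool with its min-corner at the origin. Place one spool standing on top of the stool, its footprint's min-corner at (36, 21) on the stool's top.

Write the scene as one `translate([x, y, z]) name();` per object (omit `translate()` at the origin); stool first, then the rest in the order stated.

stool();
translate([36, 21, 410]) spool();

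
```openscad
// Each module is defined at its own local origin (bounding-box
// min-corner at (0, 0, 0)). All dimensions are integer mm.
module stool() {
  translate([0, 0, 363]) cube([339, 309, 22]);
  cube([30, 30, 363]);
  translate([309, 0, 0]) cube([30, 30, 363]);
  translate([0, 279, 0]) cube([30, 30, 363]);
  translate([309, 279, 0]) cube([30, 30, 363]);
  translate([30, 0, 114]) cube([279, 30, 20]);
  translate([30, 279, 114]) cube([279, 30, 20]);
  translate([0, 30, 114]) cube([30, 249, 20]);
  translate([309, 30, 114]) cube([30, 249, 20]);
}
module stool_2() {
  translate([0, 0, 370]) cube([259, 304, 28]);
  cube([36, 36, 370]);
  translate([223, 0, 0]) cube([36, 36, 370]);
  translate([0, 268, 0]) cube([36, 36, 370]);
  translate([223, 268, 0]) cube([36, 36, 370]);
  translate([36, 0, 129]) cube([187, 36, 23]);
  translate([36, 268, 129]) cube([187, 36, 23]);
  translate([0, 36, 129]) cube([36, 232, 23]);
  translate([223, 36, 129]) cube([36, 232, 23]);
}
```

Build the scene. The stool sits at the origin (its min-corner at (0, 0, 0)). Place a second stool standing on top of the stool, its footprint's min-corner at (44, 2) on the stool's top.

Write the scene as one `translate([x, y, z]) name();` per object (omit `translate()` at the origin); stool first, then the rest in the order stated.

stool();
translate([44, 2, 385]) stool_2();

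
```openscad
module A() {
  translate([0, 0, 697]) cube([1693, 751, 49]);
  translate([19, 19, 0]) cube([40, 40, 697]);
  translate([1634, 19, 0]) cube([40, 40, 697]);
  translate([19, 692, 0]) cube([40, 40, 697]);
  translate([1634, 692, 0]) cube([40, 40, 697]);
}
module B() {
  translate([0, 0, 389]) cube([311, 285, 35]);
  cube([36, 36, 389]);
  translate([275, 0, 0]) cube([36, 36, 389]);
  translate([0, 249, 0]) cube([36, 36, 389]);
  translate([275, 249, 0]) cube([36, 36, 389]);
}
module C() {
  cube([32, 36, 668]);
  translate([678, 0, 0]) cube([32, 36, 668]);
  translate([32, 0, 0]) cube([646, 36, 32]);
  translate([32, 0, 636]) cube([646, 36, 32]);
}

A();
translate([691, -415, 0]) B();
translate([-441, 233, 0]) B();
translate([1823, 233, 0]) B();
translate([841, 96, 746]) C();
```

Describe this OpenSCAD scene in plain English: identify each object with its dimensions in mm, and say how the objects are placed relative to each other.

A is a rectangular dining table. The top is 1693×751×49 mm with its upper surface at z = 746 mm. It stands on four 40×40 mm square legs, each inset 19 mm from the nearest pair of top edges, running from the floor to the underside of the top.

B is a simple wooden stool: a rectangular seat 311 mm (x) by 285 mm (y), 35 mm thick, top face at z = 424 mm, on four square legs, each 36×36 mm in cross-section. The legs rest on z = 0, each flush with a corner of the seat.

C is a rectangular picture frame lying in the x–z plane (depth along y). The opening is 646 mm wide (x) by 604 mm tall (z), surrounded by a border 32 mm wide on all four sides. The frame is 36 mm deep and is made of two full-height vertical stiles with two horizontal rails fitted between them.

Three stools sit around the table at the −y, −x, +x sides. The picture frame is on top of the table.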